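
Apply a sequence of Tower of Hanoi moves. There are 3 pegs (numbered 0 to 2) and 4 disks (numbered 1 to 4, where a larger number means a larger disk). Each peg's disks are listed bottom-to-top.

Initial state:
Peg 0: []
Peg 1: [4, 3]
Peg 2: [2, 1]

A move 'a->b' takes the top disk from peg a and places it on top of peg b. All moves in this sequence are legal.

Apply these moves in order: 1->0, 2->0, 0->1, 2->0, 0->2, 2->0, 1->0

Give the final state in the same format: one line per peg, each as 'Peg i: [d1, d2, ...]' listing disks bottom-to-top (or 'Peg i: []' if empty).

Answer: Peg 0: [3, 2, 1]
Peg 1: [4]
Peg 2: []

Derivation:
After move 1 (1->0):
Peg 0: [3]
Peg 1: [4]
Peg 2: [2, 1]

After move 2 (2->0):
Peg 0: [3, 1]
Peg 1: [4]
Peg 2: [2]

After move 3 (0->1):
Peg 0: [3]
Peg 1: [4, 1]
Peg 2: [2]

After move 4 (2->0):
Peg 0: [3, 2]
Peg 1: [4, 1]
Peg 2: []

After move 5 (0->2):
Peg 0: [3]
Peg 1: [4, 1]
Peg 2: [2]

After move 6 (2->0):
Peg 0: [3, 2]
Peg 1: [4, 1]
Peg 2: []

After move 7 (1->0):
Peg 0: [3, 2, 1]
Peg 1: [4]
Peg 2: []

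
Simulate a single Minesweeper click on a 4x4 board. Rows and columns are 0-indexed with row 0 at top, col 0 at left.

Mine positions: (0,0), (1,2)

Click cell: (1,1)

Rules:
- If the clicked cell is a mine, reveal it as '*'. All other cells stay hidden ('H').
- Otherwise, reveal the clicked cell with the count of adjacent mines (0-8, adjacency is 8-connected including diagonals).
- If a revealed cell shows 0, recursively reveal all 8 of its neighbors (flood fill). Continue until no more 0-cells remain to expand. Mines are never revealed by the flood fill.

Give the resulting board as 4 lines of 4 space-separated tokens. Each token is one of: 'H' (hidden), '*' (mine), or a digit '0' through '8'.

H H H H
H 2 H H
H H H H
H H H H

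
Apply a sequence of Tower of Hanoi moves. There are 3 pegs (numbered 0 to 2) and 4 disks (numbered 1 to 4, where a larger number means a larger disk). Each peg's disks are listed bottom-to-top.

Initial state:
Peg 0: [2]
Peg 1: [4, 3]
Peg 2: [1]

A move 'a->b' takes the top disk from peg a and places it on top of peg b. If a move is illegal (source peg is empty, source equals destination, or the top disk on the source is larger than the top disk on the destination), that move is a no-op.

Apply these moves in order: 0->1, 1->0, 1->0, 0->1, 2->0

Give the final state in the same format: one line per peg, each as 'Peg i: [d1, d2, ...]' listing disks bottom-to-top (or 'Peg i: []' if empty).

Answer: Peg 0: [1]
Peg 1: [4, 3, 2]
Peg 2: []

Derivation:
After move 1 (0->1):
Peg 0: []
Peg 1: [4, 3, 2]
Peg 2: [1]

After move 2 (1->0):
Peg 0: [2]
Peg 1: [4, 3]
Peg 2: [1]

After move 3 (1->0):
Peg 0: [2]
Peg 1: [4, 3]
Peg 2: [1]

After move 4 (0->1):
Peg 0: []
Peg 1: [4, 3, 2]
Peg 2: [1]

After move 5 (2->0):
Peg 0: [1]
Peg 1: [4, 3, 2]
Peg 2: []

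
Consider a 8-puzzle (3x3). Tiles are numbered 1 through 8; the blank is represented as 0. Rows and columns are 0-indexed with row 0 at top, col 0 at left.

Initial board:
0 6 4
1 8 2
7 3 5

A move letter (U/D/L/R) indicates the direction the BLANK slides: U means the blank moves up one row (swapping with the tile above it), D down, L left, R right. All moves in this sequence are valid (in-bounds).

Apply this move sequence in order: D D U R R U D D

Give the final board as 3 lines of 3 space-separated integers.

After move 1 (D):
1 6 4
0 8 2
7 3 5

After move 2 (D):
1 6 4
7 8 2
0 3 5

After move 3 (U):
1 6 4
0 8 2
7 3 5

After move 4 (R):
1 6 4
8 0 2
7 3 5

After move 5 (R):
1 6 4
8 2 0
7 3 5

After move 6 (U):
1 6 0
8 2 4
7 3 5

After move 7 (D):
1 6 4
8 2 0
7 3 5

After move 8 (D):
1 6 4
8 2 5
7 3 0

Answer: 1 6 4
8 2 5
7 3 0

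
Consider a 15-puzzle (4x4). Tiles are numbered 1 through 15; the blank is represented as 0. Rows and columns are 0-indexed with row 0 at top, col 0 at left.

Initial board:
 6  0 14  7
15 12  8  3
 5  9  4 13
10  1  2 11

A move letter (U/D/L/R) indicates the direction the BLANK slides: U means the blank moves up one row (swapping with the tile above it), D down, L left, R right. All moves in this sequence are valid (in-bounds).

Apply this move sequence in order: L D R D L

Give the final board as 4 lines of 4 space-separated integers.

After move 1 (L):
 0  6 14  7
15 12  8  3
 5  9  4 13
10  1  2 11

After move 2 (D):
15  6 14  7
 0 12  8  3
 5  9  4 13
10  1  2 11

After move 3 (R):
15  6 14  7
12  0  8  3
 5  9  4 13
10  1  2 11

After move 4 (D):
15  6 14  7
12  9  8  3
 5  0  4 13
10  1  2 11

After move 5 (L):
15  6 14  7
12  9  8  3
 0  5  4 13
10  1  2 11

Answer: 15  6 14  7
12  9  8  3
 0  5  4 13
10  1  2 11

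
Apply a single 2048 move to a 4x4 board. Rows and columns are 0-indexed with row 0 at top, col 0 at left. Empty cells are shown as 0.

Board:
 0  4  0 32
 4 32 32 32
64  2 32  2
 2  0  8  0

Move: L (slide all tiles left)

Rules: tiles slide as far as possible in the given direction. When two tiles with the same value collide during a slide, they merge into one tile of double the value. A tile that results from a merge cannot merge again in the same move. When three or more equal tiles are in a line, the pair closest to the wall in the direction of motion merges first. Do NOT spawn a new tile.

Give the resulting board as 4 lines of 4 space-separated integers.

Answer:  4 32  0  0
 4 64 32  0
64  2 32  2
 2  8  0  0

Derivation:
Slide left:
row 0: [0, 4, 0, 32] -> [4, 32, 0, 0]
row 1: [4, 32, 32, 32] -> [4, 64, 32, 0]
row 2: [64, 2, 32, 2] -> [64, 2, 32, 2]
row 3: [2, 0, 8, 0] -> [2, 8, 0, 0]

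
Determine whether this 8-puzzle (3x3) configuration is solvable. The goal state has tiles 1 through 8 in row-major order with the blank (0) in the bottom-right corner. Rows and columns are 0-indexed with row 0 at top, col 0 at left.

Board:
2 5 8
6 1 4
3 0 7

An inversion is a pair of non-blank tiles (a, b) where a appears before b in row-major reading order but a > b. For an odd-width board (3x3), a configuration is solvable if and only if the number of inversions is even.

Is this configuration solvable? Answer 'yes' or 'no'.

Inversions (pairs i<j in row-major order where tile[i] > tile[j] > 0): 13
13 is odd, so the puzzle is not solvable.

Answer: no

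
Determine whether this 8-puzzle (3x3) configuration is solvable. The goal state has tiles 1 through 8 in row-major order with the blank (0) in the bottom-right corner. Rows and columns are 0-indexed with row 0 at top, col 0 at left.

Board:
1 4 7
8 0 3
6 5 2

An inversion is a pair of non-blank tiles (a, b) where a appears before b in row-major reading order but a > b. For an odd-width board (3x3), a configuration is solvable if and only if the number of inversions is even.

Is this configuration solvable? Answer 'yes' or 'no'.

Inversions (pairs i<j in row-major order where tile[i] > tile[j] > 0): 14
14 is even, so the puzzle is solvable.

Answer: yes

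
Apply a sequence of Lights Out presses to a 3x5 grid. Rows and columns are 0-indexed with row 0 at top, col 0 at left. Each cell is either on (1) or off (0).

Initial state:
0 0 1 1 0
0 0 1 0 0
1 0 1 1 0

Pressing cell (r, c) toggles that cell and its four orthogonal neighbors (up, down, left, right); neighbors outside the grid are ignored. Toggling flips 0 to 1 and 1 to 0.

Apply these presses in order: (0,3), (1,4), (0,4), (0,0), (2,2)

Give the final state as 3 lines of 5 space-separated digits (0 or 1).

After press 1 at (0,3):
0 0 0 0 1
0 0 1 1 0
1 0 1 1 0

After press 2 at (1,4):
0 0 0 0 0
0 0 1 0 1
1 0 1 1 1

After press 3 at (0,4):
0 0 0 1 1
0 0 1 0 0
1 0 1 1 1

After press 4 at (0,0):
1 1 0 1 1
1 0 1 0 0
1 0 1 1 1

After press 5 at (2,2):
1 1 0 1 1
1 0 0 0 0
1 1 0 0 1

Answer: 1 1 0 1 1
1 0 0 0 0
1 1 0 0 1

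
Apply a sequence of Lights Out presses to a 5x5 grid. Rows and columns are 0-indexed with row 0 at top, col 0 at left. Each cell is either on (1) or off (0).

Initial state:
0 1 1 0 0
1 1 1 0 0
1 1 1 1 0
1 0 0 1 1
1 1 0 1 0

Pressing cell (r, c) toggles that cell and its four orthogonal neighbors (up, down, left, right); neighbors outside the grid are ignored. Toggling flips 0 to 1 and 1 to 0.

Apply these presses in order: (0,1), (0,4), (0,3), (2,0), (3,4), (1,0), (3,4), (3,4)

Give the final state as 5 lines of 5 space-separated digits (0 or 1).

Answer: 0 0 1 0 0
1 1 1 1 1
1 0 1 1 1
0 0 0 0 0
1 1 0 1 1

Derivation:
After press 1 at (0,1):
1 0 0 0 0
1 0 1 0 0
1 1 1 1 0
1 0 0 1 1
1 1 0 1 0

After press 2 at (0,4):
1 0 0 1 1
1 0 1 0 1
1 1 1 1 0
1 0 0 1 1
1 1 0 1 0

After press 3 at (0,3):
1 0 1 0 0
1 0 1 1 1
1 1 1 1 0
1 0 0 1 1
1 1 0 1 0

After press 4 at (2,0):
1 0 1 0 0
0 0 1 1 1
0 0 1 1 0
0 0 0 1 1
1 1 0 1 0

After press 5 at (3,4):
1 0 1 0 0
0 0 1 1 1
0 0 1 1 1
0 0 0 0 0
1 1 0 1 1

After press 6 at (1,0):
0 0 1 0 0
1 1 1 1 1
1 0 1 1 1
0 0 0 0 0
1 1 0 1 1

After press 7 at (3,4):
0 0 1 0 0
1 1 1 1 1
1 0 1 1 0
0 0 0 1 1
1 1 0 1 0

After press 8 at (3,4):
0 0 1 0 0
1 1 1 1 1
1 0 1 1 1
0 0 0 0 0
1 1 0 1 1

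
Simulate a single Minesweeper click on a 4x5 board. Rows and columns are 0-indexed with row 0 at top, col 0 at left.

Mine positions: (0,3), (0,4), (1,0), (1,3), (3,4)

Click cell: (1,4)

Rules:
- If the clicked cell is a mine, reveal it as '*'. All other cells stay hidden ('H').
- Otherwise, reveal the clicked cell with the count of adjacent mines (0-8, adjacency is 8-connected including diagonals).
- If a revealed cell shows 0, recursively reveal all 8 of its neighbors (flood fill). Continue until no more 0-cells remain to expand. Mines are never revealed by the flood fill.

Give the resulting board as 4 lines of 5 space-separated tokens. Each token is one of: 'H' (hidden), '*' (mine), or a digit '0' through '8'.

H H H H H
H H H H 3
H H H H H
H H H H H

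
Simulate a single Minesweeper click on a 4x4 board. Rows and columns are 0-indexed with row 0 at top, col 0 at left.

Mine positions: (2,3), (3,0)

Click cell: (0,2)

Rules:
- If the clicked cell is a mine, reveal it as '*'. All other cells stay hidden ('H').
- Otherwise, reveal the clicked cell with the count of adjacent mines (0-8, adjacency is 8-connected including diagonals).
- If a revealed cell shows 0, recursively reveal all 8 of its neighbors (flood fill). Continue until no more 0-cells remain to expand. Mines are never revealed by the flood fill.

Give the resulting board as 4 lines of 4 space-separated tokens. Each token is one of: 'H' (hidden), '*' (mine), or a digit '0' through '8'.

0 0 0 0
0 0 1 1
1 1 1 H
H H H H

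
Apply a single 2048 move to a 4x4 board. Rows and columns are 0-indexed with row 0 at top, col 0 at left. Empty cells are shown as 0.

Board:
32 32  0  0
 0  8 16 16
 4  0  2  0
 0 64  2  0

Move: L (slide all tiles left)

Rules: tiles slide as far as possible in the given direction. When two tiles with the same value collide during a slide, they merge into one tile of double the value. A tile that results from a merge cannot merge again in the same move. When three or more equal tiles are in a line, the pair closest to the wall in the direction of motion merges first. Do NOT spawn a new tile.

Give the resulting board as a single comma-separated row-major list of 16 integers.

Slide left:
row 0: [32, 32, 0, 0] -> [64, 0, 0, 0]
row 1: [0, 8, 16, 16] -> [8, 32, 0, 0]
row 2: [4, 0, 2, 0] -> [4, 2, 0, 0]
row 3: [0, 64, 2, 0] -> [64, 2, 0, 0]

Answer: 64, 0, 0, 0, 8, 32, 0, 0, 4, 2, 0, 0, 64, 2, 0, 0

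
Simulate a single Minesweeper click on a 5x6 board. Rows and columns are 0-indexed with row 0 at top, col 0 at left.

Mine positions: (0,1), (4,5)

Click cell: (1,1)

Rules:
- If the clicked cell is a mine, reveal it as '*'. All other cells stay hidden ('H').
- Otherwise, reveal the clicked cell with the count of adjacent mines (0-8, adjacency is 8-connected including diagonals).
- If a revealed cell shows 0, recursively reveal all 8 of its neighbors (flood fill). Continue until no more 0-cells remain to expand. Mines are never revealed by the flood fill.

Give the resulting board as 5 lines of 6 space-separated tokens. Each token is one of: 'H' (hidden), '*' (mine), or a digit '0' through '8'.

H H H H H H
H 1 H H H H
H H H H H H
H H H H H H
H H H H H H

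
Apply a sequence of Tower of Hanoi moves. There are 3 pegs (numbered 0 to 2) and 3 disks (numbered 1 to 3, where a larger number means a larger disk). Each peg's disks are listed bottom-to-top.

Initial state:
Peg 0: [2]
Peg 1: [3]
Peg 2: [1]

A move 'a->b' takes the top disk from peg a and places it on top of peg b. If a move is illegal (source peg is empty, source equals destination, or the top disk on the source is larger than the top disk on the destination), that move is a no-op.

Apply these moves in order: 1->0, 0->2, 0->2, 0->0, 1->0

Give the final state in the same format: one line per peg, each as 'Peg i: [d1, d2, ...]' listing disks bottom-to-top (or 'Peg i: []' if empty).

Answer: Peg 0: [2]
Peg 1: [3]
Peg 2: [1]

Derivation:
After move 1 (1->0):
Peg 0: [2]
Peg 1: [3]
Peg 2: [1]

After move 2 (0->2):
Peg 0: [2]
Peg 1: [3]
Peg 2: [1]

After move 3 (0->2):
Peg 0: [2]
Peg 1: [3]
Peg 2: [1]

After move 4 (0->0):
Peg 0: [2]
Peg 1: [3]
Peg 2: [1]

After move 5 (1->0):
Peg 0: [2]
Peg 1: [3]
Peg 2: [1]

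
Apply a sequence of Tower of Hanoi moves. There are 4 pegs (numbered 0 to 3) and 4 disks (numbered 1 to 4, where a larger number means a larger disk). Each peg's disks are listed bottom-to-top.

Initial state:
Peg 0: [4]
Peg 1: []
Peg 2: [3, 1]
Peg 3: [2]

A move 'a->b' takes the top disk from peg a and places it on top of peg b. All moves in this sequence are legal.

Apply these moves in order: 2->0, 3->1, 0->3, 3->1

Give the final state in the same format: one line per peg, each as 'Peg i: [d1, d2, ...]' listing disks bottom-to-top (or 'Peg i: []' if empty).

After move 1 (2->0):
Peg 0: [4, 1]
Peg 1: []
Peg 2: [3]
Peg 3: [2]

After move 2 (3->1):
Peg 0: [4, 1]
Peg 1: [2]
Peg 2: [3]
Peg 3: []

After move 3 (0->3):
Peg 0: [4]
Peg 1: [2]
Peg 2: [3]
Peg 3: [1]

After move 4 (3->1):
Peg 0: [4]
Peg 1: [2, 1]
Peg 2: [3]
Peg 3: []

Answer: Peg 0: [4]
Peg 1: [2, 1]
Peg 2: [3]
Peg 3: []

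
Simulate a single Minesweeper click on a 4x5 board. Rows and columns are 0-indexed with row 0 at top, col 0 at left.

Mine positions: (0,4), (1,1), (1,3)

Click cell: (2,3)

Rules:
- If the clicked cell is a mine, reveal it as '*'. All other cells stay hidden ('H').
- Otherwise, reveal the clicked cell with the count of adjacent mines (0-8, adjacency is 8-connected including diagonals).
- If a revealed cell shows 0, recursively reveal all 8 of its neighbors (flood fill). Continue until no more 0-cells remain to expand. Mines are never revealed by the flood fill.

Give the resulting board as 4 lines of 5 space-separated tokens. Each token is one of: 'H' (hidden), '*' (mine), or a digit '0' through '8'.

H H H H H
H H H H H
H H H 1 H
H H H H H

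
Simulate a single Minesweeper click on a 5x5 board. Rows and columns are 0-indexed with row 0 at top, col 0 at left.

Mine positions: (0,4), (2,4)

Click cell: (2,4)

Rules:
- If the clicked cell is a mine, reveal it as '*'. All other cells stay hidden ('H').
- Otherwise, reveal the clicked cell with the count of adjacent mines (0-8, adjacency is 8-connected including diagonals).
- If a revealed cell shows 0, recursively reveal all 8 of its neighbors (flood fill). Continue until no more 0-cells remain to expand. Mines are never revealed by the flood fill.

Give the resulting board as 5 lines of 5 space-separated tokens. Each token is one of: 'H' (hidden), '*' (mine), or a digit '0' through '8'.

H H H H H
H H H H H
H H H H *
H H H H H
H H H H H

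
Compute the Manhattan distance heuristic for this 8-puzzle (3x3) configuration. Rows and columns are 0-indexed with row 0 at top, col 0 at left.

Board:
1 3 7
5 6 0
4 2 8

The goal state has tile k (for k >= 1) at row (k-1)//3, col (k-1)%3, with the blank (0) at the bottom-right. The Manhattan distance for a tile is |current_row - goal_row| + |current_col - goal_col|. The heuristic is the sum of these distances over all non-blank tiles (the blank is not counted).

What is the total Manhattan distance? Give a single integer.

Tile 1: (0,0)->(0,0) = 0
Tile 3: (0,1)->(0,2) = 1
Tile 7: (0,2)->(2,0) = 4
Tile 5: (1,0)->(1,1) = 1
Tile 6: (1,1)->(1,2) = 1
Tile 4: (2,0)->(1,0) = 1
Tile 2: (2,1)->(0,1) = 2
Tile 8: (2,2)->(2,1) = 1
Sum: 0 + 1 + 4 + 1 + 1 + 1 + 2 + 1 = 11

Answer: 11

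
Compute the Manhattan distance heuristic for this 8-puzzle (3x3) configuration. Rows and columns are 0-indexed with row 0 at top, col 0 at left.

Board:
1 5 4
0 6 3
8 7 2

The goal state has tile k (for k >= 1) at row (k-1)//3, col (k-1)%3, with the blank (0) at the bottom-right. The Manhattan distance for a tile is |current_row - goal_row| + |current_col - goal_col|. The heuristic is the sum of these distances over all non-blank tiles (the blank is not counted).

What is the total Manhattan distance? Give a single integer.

Answer: 11

Derivation:
Tile 1: (0,0)->(0,0) = 0
Tile 5: (0,1)->(1,1) = 1
Tile 4: (0,2)->(1,0) = 3
Tile 6: (1,1)->(1,2) = 1
Tile 3: (1,2)->(0,2) = 1
Tile 8: (2,0)->(2,1) = 1
Tile 7: (2,1)->(2,0) = 1
Tile 2: (2,2)->(0,1) = 3
Sum: 0 + 1 + 3 + 1 + 1 + 1 + 1 + 3 = 11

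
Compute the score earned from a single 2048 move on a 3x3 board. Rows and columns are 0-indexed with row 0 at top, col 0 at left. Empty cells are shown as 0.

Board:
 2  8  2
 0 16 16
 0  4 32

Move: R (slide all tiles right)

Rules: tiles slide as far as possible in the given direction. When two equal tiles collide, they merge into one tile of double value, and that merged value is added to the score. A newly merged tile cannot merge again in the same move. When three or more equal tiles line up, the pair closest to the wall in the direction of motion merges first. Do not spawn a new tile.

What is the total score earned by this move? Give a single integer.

Slide right:
row 0: [2, 8, 2] -> [2, 8, 2]  score +0 (running 0)
row 1: [0, 16, 16] -> [0, 0, 32]  score +32 (running 32)
row 2: [0, 4, 32] -> [0, 4, 32]  score +0 (running 32)
Board after move:
 2  8  2
 0  0 32
 0  4 32

Answer: 32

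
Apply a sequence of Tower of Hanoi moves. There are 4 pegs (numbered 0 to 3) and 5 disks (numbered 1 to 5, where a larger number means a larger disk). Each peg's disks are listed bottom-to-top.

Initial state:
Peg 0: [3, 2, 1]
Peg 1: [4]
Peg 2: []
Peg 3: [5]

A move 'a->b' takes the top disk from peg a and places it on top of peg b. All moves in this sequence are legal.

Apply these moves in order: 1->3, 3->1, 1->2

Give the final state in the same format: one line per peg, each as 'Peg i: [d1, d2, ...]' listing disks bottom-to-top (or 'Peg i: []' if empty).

Answer: Peg 0: [3, 2, 1]
Peg 1: []
Peg 2: [4]
Peg 3: [5]

Derivation:
After move 1 (1->3):
Peg 0: [3, 2, 1]
Peg 1: []
Peg 2: []
Peg 3: [5, 4]

After move 2 (3->1):
Peg 0: [3, 2, 1]
Peg 1: [4]
Peg 2: []
Peg 3: [5]

After move 3 (1->2):
Peg 0: [3, 2, 1]
Peg 1: []
Peg 2: [4]
Peg 3: [5]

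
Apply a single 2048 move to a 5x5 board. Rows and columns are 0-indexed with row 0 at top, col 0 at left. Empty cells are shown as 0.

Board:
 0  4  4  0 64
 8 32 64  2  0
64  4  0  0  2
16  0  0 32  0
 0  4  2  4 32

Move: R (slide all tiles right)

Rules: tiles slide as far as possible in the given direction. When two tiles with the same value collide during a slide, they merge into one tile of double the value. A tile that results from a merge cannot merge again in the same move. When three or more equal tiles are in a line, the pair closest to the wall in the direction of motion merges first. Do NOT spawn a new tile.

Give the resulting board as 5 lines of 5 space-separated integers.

Slide right:
row 0: [0, 4, 4, 0, 64] -> [0, 0, 0, 8, 64]
row 1: [8, 32, 64, 2, 0] -> [0, 8, 32, 64, 2]
row 2: [64, 4, 0, 0, 2] -> [0, 0, 64, 4, 2]
row 3: [16, 0, 0, 32, 0] -> [0, 0, 0, 16, 32]
row 4: [0, 4, 2, 4, 32] -> [0, 4, 2, 4, 32]

Answer:  0  0  0  8 64
 0  8 32 64  2
 0  0 64  4  2
 0  0  0 16 32
 0  4  2  4 32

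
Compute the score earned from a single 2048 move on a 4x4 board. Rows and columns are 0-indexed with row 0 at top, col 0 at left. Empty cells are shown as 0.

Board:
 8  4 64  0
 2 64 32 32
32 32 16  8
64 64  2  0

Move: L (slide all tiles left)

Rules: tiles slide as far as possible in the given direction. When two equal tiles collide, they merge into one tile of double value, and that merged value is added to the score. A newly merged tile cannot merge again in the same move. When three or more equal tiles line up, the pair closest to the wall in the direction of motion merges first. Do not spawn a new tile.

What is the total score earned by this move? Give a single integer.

Slide left:
row 0: [8, 4, 64, 0] -> [8, 4, 64, 0]  score +0 (running 0)
row 1: [2, 64, 32, 32] -> [2, 64, 64, 0]  score +64 (running 64)
row 2: [32, 32, 16, 8] -> [64, 16, 8, 0]  score +64 (running 128)
row 3: [64, 64, 2, 0] -> [128, 2, 0, 0]  score +128 (running 256)
Board after move:
  8   4  64   0
  2  64  64   0
 64  16   8   0
128   2   0   0

Answer: 256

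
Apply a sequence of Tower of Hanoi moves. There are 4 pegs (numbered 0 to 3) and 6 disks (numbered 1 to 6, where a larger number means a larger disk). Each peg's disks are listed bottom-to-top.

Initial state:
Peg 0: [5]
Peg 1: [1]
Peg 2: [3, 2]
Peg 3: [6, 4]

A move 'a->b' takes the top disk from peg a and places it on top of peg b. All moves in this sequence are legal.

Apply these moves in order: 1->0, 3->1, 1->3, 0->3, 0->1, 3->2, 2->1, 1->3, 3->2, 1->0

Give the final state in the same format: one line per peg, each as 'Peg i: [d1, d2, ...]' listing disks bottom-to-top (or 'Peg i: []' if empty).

Answer: Peg 0: [5]
Peg 1: []
Peg 2: [3, 2, 1]
Peg 3: [6, 4]

Derivation:
After move 1 (1->0):
Peg 0: [5, 1]
Peg 1: []
Peg 2: [3, 2]
Peg 3: [6, 4]

After move 2 (3->1):
Peg 0: [5, 1]
Peg 1: [4]
Peg 2: [3, 2]
Peg 3: [6]

After move 3 (1->3):
Peg 0: [5, 1]
Peg 1: []
Peg 2: [3, 2]
Peg 3: [6, 4]

After move 4 (0->3):
Peg 0: [5]
Peg 1: []
Peg 2: [3, 2]
Peg 3: [6, 4, 1]

After move 5 (0->1):
Peg 0: []
Peg 1: [5]
Peg 2: [3, 2]
Peg 3: [6, 4, 1]

After move 6 (3->2):
Peg 0: []
Peg 1: [5]
Peg 2: [3, 2, 1]
Peg 3: [6, 4]

After move 7 (2->1):
Peg 0: []
Peg 1: [5, 1]
Peg 2: [3, 2]
Peg 3: [6, 4]

After move 8 (1->3):
Peg 0: []
Peg 1: [5]
Peg 2: [3, 2]
Peg 3: [6, 4, 1]

After move 9 (3->2):
Peg 0: []
Peg 1: [5]
Peg 2: [3, 2, 1]
Peg 3: [6, 4]

After move 10 (1->0):
Peg 0: [5]
Peg 1: []
Peg 2: [3, 2, 1]
Peg 3: [6, 4]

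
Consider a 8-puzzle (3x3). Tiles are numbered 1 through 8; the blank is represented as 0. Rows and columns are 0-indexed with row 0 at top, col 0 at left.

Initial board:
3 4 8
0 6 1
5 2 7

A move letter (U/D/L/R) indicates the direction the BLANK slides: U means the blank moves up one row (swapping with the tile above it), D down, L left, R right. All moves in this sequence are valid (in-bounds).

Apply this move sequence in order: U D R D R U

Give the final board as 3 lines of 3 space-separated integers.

Answer: 3 4 8
6 2 0
5 7 1

Derivation:
After move 1 (U):
0 4 8
3 6 1
5 2 7

After move 2 (D):
3 4 8
0 6 1
5 2 7

After move 3 (R):
3 4 8
6 0 1
5 2 7

After move 4 (D):
3 4 8
6 2 1
5 0 7

After move 5 (R):
3 4 8
6 2 1
5 7 0

After move 6 (U):
3 4 8
6 2 0
5 7 1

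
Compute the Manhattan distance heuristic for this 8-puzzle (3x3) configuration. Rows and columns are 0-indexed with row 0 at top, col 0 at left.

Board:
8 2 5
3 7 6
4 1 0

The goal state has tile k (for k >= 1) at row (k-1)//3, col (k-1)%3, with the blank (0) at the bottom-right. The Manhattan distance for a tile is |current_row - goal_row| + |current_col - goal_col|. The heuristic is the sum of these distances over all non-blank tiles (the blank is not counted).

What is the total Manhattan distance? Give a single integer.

Tile 8: at (0,0), goal (2,1), distance |0-2|+|0-1| = 3
Tile 2: at (0,1), goal (0,1), distance |0-0|+|1-1| = 0
Tile 5: at (0,2), goal (1,1), distance |0-1|+|2-1| = 2
Tile 3: at (1,0), goal (0,2), distance |1-0|+|0-2| = 3
Tile 7: at (1,1), goal (2,0), distance |1-2|+|1-0| = 2
Tile 6: at (1,2), goal (1,2), distance |1-1|+|2-2| = 0
Tile 4: at (2,0), goal (1,0), distance |2-1|+|0-0| = 1
Tile 1: at (2,1), goal (0,0), distance |2-0|+|1-0| = 3
Sum: 3 + 0 + 2 + 3 + 2 + 0 + 1 + 3 = 14

Answer: 14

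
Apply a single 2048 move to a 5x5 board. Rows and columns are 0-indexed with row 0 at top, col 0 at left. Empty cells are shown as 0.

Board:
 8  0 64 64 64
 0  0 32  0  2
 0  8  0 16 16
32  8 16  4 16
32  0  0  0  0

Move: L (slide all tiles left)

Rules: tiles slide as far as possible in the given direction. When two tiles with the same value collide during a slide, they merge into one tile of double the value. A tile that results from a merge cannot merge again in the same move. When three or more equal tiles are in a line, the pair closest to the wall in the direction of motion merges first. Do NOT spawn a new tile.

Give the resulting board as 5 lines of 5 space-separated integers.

Answer:   8 128  64   0   0
 32   2   0   0   0
  8  32   0   0   0
 32   8  16   4  16
 32   0   0   0   0

Derivation:
Slide left:
row 0: [8, 0, 64, 64, 64] -> [8, 128, 64, 0, 0]
row 1: [0, 0, 32, 0, 2] -> [32, 2, 0, 0, 0]
row 2: [0, 8, 0, 16, 16] -> [8, 32, 0, 0, 0]
row 3: [32, 8, 16, 4, 16] -> [32, 8, 16, 4, 16]
row 4: [32, 0, 0, 0, 0] -> [32, 0, 0, 0, 0]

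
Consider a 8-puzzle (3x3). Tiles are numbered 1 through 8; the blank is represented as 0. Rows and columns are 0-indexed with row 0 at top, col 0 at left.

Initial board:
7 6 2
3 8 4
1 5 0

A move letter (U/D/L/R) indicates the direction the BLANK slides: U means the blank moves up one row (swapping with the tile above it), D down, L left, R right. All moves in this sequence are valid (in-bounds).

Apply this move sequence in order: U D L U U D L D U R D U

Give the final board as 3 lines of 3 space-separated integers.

Answer: 7 6 2
3 0 4
1 8 5

Derivation:
After move 1 (U):
7 6 2
3 8 0
1 5 4

After move 2 (D):
7 6 2
3 8 4
1 5 0

After move 3 (L):
7 6 2
3 8 4
1 0 5

After move 4 (U):
7 6 2
3 0 4
1 8 5

After move 5 (U):
7 0 2
3 6 4
1 8 5

After move 6 (D):
7 6 2
3 0 4
1 8 5

After move 7 (L):
7 6 2
0 3 4
1 8 5

After move 8 (D):
7 6 2
1 3 4
0 8 5

After move 9 (U):
7 6 2
0 3 4
1 8 5

After move 10 (R):
7 6 2
3 0 4
1 8 5

After move 11 (D):
7 6 2
3 8 4
1 0 5

After move 12 (U):
7 6 2
3 0 4
1 8 5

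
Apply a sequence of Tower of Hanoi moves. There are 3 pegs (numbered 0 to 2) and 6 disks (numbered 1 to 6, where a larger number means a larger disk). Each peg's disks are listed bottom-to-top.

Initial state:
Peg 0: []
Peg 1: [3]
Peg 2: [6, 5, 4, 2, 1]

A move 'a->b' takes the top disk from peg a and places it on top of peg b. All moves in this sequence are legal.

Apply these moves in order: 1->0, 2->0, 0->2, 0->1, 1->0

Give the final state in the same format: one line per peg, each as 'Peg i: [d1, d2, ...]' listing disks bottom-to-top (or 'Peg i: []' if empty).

Answer: Peg 0: [3]
Peg 1: []
Peg 2: [6, 5, 4, 2, 1]

Derivation:
After move 1 (1->0):
Peg 0: [3]
Peg 1: []
Peg 2: [6, 5, 4, 2, 1]

After move 2 (2->0):
Peg 0: [3, 1]
Peg 1: []
Peg 2: [6, 5, 4, 2]

After move 3 (0->2):
Peg 0: [3]
Peg 1: []
Peg 2: [6, 5, 4, 2, 1]

After move 4 (0->1):
Peg 0: []
Peg 1: [3]
Peg 2: [6, 5, 4, 2, 1]

After move 5 (1->0):
Peg 0: [3]
Peg 1: []
Peg 2: [6, 5, 4, 2, 1]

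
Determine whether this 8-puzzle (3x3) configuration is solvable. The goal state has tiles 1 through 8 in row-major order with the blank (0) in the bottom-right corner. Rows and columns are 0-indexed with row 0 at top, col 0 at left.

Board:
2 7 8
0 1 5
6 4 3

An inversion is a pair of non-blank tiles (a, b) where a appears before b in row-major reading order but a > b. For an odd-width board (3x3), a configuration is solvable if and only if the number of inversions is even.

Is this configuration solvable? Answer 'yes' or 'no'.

Answer: yes

Derivation:
Inversions (pairs i<j in row-major order where tile[i] > tile[j] > 0): 16
16 is even, so the puzzle is solvable.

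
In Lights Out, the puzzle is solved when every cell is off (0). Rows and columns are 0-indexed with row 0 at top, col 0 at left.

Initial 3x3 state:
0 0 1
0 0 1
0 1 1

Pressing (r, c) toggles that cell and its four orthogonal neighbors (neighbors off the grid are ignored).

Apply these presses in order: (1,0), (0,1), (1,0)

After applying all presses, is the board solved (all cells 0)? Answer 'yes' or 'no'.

Answer: no

Derivation:
After press 1 at (1,0):
1 0 1
1 1 1
1 1 1

After press 2 at (0,1):
0 1 0
1 0 1
1 1 1

After press 3 at (1,0):
1 1 0
0 1 1
0 1 1

Lights still on: 6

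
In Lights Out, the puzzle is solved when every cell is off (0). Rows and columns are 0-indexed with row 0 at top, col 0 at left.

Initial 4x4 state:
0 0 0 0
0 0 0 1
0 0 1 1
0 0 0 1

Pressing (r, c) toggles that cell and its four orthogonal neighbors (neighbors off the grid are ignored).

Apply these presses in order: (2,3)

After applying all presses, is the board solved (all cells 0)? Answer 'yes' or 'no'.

After press 1 at (2,3):
0 0 0 0
0 0 0 0
0 0 0 0
0 0 0 0

Lights still on: 0

Answer: yes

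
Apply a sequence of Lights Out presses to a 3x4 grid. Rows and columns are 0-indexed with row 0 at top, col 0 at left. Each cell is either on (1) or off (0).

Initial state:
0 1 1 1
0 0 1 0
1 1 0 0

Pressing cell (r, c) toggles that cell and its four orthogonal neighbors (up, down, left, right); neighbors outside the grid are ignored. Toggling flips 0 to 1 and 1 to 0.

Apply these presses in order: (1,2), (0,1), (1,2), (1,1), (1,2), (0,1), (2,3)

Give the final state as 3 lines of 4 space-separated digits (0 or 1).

Answer: 0 0 0 1
1 0 1 0
1 0 0 1

Derivation:
After press 1 at (1,2):
0 1 0 1
0 1 0 1
1 1 1 0

After press 2 at (0,1):
1 0 1 1
0 0 0 1
1 1 1 0

After press 3 at (1,2):
1 0 0 1
0 1 1 0
1 1 0 0

After press 4 at (1,1):
1 1 0 1
1 0 0 0
1 0 0 0

After press 5 at (1,2):
1 1 1 1
1 1 1 1
1 0 1 0

After press 6 at (0,1):
0 0 0 1
1 0 1 1
1 0 1 0

After press 7 at (2,3):
0 0 0 1
1 0 1 0
1 0 0 1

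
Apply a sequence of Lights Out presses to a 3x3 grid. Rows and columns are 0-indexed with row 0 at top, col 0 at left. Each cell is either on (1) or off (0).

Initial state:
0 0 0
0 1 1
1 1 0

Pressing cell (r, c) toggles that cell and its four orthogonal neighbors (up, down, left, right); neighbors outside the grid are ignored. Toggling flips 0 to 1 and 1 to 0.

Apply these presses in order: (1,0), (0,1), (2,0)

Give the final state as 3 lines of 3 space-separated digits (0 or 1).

Answer: 0 1 1
0 1 1
1 0 0

Derivation:
After press 1 at (1,0):
1 0 0
1 0 1
0 1 0

After press 2 at (0,1):
0 1 1
1 1 1
0 1 0

After press 3 at (2,0):
0 1 1
0 1 1
1 0 0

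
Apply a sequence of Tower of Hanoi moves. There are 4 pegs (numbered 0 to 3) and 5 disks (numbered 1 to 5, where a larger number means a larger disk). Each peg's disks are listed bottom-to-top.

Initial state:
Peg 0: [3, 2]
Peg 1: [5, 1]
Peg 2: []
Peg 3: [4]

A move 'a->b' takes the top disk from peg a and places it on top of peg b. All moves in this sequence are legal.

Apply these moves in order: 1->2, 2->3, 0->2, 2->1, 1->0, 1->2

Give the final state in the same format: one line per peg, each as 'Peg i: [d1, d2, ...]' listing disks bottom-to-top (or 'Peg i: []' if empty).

Answer: Peg 0: [3, 2]
Peg 1: []
Peg 2: [5]
Peg 3: [4, 1]

Derivation:
After move 1 (1->2):
Peg 0: [3, 2]
Peg 1: [5]
Peg 2: [1]
Peg 3: [4]

After move 2 (2->3):
Peg 0: [3, 2]
Peg 1: [5]
Peg 2: []
Peg 3: [4, 1]

After move 3 (0->2):
Peg 0: [3]
Peg 1: [5]
Peg 2: [2]
Peg 3: [4, 1]

After move 4 (2->1):
Peg 0: [3]
Peg 1: [5, 2]
Peg 2: []
Peg 3: [4, 1]

After move 5 (1->0):
Peg 0: [3, 2]
Peg 1: [5]
Peg 2: []
Peg 3: [4, 1]

After move 6 (1->2):
Peg 0: [3, 2]
Peg 1: []
Peg 2: [5]
Peg 3: [4, 1]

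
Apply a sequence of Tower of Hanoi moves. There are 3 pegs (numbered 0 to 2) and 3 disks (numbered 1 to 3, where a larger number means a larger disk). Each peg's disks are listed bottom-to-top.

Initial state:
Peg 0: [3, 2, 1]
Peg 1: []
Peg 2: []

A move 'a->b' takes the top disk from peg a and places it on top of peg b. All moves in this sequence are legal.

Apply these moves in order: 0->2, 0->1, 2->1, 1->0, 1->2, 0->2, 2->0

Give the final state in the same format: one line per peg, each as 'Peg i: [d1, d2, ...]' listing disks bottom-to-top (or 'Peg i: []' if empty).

Answer: Peg 0: [3, 1]
Peg 1: []
Peg 2: [2]

Derivation:
After move 1 (0->2):
Peg 0: [3, 2]
Peg 1: []
Peg 2: [1]

After move 2 (0->1):
Peg 0: [3]
Peg 1: [2]
Peg 2: [1]

After move 3 (2->1):
Peg 0: [3]
Peg 1: [2, 1]
Peg 2: []

After move 4 (1->0):
Peg 0: [3, 1]
Peg 1: [2]
Peg 2: []

After move 5 (1->2):
Peg 0: [3, 1]
Peg 1: []
Peg 2: [2]

After move 6 (0->2):
Peg 0: [3]
Peg 1: []
Peg 2: [2, 1]

After move 7 (2->0):
Peg 0: [3, 1]
Peg 1: []
Peg 2: [2]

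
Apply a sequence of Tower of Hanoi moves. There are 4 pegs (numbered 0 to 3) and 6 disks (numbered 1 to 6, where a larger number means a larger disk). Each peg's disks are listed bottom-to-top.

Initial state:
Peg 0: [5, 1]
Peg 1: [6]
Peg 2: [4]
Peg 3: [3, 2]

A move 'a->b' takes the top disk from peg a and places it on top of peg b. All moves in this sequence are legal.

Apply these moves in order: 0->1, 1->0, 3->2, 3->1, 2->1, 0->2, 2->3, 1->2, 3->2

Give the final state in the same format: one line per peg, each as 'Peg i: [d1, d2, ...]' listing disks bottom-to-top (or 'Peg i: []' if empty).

Answer: Peg 0: [5]
Peg 1: [6, 3]
Peg 2: [4, 2, 1]
Peg 3: []

Derivation:
After move 1 (0->1):
Peg 0: [5]
Peg 1: [6, 1]
Peg 2: [4]
Peg 3: [3, 2]

After move 2 (1->0):
Peg 0: [5, 1]
Peg 1: [6]
Peg 2: [4]
Peg 3: [3, 2]

After move 3 (3->2):
Peg 0: [5, 1]
Peg 1: [6]
Peg 2: [4, 2]
Peg 3: [3]

After move 4 (3->1):
Peg 0: [5, 1]
Peg 1: [6, 3]
Peg 2: [4, 2]
Peg 3: []

After move 5 (2->1):
Peg 0: [5, 1]
Peg 1: [6, 3, 2]
Peg 2: [4]
Peg 3: []

After move 6 (0->2):
Peg 0: [5]
Peg 1: [6, 3, 2]
Peg 2: [4, 1]
Peg 3: []

After move 7 (2->3):
Peg 0: [5]
Peg 1: [6, 3, 2]
Peg 2: [4]
Peg 3: [1]

After move 8 (1->2):
Peg 0: [5]
Peg 1: [6, 3]
Peg 2: [4, 2]
Peg 3: [1]

After move 9 (3->2):
Peg 0: [5]
Peg 1: [6, 3]
Peg 2: [4, 2, 1]
Peg 3: []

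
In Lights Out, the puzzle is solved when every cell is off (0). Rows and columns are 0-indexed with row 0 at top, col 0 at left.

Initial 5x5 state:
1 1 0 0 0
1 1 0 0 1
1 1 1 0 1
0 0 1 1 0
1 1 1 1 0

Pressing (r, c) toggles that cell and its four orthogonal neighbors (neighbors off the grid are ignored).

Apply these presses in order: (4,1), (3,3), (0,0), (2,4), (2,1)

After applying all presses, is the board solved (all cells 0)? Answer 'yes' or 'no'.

After press 1 at (4,1):
1 1 0 0 0
1 1 0 0 1
1 1 1 0 1
0 1 1 1 0
0 0 0 1 0

After press 2 at (3,3):
1 1 0 0 0
1 1 0 0 1
1 1 1 1 1
0 1 0 0 1
0 0 0 0 0

After press 3 at (0,0):
0 0 0 0 0
0 1 0 0 1
1 1 1 1 1
0 1 0 0 1
0 0 0 0 0

After press 4 at (2,4):
0 0 0 0 0
0 1 0 0 0
1 1 1 0 0
0 1 0 0 0
0 0 0 0 0

After press 5 at (2,1):
0 0 0 0 0
0 0 0 0 0
0 0 0 0 0
0 0 0 0 0
0 0 0 0 0

Lights still on: 0

Answer: yes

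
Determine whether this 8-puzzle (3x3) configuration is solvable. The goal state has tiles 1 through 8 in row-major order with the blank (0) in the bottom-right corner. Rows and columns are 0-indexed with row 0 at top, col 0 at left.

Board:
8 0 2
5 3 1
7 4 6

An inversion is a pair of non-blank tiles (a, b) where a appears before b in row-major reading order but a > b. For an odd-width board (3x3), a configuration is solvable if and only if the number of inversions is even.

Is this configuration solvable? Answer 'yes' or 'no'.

Answer: yes

Derivation:
Inversions (pairs i<j in row-major order where tile[i] > tile[j] > 0): 14
14 is even, so the puzzle is solvable.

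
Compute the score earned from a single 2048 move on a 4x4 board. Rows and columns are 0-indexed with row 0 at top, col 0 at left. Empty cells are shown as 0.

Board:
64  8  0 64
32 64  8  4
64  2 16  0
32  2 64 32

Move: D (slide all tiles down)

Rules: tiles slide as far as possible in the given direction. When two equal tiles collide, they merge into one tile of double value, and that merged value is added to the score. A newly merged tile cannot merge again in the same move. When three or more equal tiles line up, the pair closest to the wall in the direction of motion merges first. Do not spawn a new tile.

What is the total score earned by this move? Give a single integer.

Answer: 4

Derivation:
Slide down:
col 0: [64, 32, 64, 32] -> [64, 32, 64, 32]  score +0 (running 0)
col 1: [8, 64, 2, 2] -> [0, 8, 64, 4]  score +4 (running 4)
col 2: [0, 8, 16, 64] -> [0, 8, 16, 64]  score +0 (running 4)
col 3: [64, 4, 0, 32] -> [0, 64, 4, 32]  score +0 (running 4)
Board after move:
64  0  0  0
32  8  8 64
64 64 16  4
32  4 64 32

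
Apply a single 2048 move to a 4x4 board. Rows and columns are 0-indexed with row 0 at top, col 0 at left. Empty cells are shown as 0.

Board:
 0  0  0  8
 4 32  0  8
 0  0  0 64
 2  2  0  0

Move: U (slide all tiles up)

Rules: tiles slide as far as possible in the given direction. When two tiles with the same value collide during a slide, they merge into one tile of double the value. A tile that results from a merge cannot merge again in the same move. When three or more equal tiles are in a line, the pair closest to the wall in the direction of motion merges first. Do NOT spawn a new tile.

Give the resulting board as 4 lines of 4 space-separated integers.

Slide up:
col 0: [0, 4, 0, 2] -> [4, 2, 0, 0]
col 1: [0, 32, 0, 2] -> [32, 2, 0, 0]
col 2: [0, 0, 0, 0] -> [0, 0, 0, 0]
col 3: [8, 8, 64, 0] -> [16, 64, 0, 0]

Answer:  4 32  0 16
 2  2  0 64
 0  0  0  0
 0  0  0  0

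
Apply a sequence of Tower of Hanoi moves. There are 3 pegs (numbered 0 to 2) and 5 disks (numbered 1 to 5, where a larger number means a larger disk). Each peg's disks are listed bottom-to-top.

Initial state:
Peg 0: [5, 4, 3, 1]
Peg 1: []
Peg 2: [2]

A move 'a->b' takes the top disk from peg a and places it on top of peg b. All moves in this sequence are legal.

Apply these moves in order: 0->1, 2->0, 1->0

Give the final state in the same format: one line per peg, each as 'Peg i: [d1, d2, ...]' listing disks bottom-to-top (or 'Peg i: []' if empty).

After move 1 (0->1):
Peg 0: [5, 4, 3]
Peg 1: [1]
Peg 2: [2]

After move 2 (2->0):
Peg 0: [5, 4, 3, 2]
Peg 1: [1]
Peg 2: []

After move 3 (1->0):
Peg 0: [5, 4, 3, 2, 1]
Peg 1: []
Peg 2: []

Answer: Peg 0: [5, 4, 3, 2, 1]
Peg 1: []
Peg 2: []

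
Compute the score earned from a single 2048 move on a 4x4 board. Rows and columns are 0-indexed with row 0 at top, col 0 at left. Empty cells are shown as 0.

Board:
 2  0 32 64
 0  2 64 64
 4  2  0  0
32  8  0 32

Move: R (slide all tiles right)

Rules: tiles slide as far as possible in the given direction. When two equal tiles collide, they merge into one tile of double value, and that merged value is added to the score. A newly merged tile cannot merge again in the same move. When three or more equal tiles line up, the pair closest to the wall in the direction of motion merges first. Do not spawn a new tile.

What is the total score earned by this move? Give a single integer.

Slide right:
row 0: [2, 0, 32, 64] -> [0, 2, 32, 64]  score +0 (running 0)
row 1: [0, 2, 64, 64] -> [0, 0, 2, 128]  score +128 (running 128)
row 2: [4, 2, 0, 0] -> [0, 0, 4, 2]  score +0 (running 128)
row 3: [32, 8, 0, 32] -> [0, 32, 8, 32]  score +0 (running 128)
Board after move:
  0   2  32  64
  0   0   2 128
  0   0   4   2
  0  32   8  32

Answer: 128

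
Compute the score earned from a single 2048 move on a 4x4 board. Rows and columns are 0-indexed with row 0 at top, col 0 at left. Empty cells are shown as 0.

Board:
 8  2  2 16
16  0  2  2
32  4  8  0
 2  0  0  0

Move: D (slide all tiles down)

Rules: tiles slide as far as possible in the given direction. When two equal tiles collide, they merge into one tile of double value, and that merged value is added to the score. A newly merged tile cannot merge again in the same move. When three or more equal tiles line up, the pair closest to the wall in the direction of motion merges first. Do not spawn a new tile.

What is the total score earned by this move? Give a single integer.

Answer: 4

Derivation:
Slide down:
col 0: [8, 16, 32, 2] -> [8, 16, 32, 2]  score +0 (running 0)
col 1: [2, 0, 4, 0] -> [0, 0, 2, 4]  score +0 (running 0)
col 2: [2, 2, 8, 0] -> [0, 0, 4, 8]  score +4 (running 4)
col 3: [16, 2, 0, 0] -> [0, 0, 16, 2]  score +0 (running 4)
Board after move:
 8  0  0  0
16  0  0  0
32  2  4 16
 2  4  8  2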